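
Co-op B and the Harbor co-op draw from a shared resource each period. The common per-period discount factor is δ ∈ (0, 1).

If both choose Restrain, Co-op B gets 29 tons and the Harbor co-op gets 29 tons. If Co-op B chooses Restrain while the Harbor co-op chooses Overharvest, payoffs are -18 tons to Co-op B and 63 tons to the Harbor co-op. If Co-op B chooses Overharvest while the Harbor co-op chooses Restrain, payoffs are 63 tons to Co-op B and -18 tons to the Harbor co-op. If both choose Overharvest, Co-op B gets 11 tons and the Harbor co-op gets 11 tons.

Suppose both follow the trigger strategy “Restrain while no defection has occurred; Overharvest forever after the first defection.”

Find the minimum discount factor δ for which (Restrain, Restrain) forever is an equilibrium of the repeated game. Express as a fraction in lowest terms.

17/26

Cooperation forever yields 29 each period: 29/(1−δ).
Deviating yields 63 once, then 11 forever: 63 + 11δ/(1−δ).
No profitable deviation requires 29/(1−δ) ≥ 63 + 11δ/(1−δ).
Multiplying by (1−δ): 29 ≥ 63(1−δ) + 11δ = 63 − 52δ.
So 52δ ≥ 34, i.e. δ ≥ 34/52 = 17/26.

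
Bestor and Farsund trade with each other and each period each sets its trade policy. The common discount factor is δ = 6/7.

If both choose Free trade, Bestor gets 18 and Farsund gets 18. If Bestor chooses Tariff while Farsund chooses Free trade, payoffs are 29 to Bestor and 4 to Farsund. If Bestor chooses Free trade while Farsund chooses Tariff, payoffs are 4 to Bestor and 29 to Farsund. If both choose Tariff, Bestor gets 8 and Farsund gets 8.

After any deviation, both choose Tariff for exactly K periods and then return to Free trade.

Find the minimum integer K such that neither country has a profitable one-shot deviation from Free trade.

Need Σ_{k=1}^{K} δ^k ≥ (29−18)/(18−8) = 1.1000 at δ = 6/7.
At K = 1 the sum is 0.8571 < 1.1000; at K = 2 it is 1.5918 ≥ 1.1000.
So the minimum punishment length is K = 2.

2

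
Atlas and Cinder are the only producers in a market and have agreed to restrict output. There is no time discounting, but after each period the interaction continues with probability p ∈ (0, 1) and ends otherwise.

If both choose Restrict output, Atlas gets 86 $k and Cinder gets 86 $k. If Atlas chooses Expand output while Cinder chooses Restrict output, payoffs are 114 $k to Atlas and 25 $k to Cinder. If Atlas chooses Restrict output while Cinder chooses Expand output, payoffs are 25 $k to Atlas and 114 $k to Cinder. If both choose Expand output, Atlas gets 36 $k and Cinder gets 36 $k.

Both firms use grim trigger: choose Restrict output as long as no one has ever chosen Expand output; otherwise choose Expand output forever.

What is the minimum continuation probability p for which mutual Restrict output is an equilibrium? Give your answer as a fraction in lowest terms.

14/39

Expected cooperation value is 86 + p·86 + p²·86 + … = 86/(1−p); deviation gives 114 + p·36/(1−p).
86 ≥ 114(1−p) + 36p ⇒ 78p ≥ 28 ⇒ p ≥ 28/78 = 14/39.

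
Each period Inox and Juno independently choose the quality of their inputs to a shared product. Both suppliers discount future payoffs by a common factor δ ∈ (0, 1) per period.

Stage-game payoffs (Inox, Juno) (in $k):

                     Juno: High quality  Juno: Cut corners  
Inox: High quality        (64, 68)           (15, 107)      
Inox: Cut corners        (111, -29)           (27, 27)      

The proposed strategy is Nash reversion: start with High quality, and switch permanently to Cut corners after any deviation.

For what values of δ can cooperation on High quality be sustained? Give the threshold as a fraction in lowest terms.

Inox: cooperation gives 64 each period; deviation gives 111 once then 27 forever.
  64/(1−δ) ≥ 111 + 27δ/(1−δ) ⇒ δ ≥ 47/84.
Juno: cooperation gives 68 each period; deviation gives 107 once then 27 forever.
  δ ≥ 39/80.
Both must hold, so the binding constraint is Inox's: δ ≥ 47/84.

47/84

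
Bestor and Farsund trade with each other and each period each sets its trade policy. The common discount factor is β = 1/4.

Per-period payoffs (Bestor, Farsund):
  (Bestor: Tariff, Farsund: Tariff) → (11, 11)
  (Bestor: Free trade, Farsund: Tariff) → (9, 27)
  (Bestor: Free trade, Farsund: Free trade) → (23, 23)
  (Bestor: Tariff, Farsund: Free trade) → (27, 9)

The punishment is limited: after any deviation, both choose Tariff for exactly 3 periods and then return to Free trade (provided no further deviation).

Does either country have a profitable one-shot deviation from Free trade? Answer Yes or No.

Yes

IC: β+…+β^3 ≥ (27−23)/(23−11) = 1/3.
At β = 1/4: partial sum = 0.3281 < 0.3333. Cooperation not sustainable.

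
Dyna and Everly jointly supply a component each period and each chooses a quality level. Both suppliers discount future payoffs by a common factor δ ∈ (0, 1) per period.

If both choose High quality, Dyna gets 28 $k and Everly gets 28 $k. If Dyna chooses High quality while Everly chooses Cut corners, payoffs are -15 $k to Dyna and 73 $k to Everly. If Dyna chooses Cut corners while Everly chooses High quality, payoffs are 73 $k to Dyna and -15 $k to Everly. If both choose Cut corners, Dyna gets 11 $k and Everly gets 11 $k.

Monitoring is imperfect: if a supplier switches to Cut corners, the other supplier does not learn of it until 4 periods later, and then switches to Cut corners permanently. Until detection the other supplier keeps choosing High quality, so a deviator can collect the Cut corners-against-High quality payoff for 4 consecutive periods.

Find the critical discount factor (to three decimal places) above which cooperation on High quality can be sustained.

0.923

Deviating for the 4 undetected periods gains 73−28 = 45 per period over cooperation, then loses 28−11 = 17 per period forever once punishment starts.
Gain: 45(1 + δ + … + δ^3); loss: 17·δ^4/(1−δ).
No profitable deviation ⇔ 45(1−δ^4) ≤ 17·δ^4, i.e. δ^4 ≥ 45/(45+17) = 45/62.
Hence δ ≥ (45/62)^(1/4) ≈ 0.923.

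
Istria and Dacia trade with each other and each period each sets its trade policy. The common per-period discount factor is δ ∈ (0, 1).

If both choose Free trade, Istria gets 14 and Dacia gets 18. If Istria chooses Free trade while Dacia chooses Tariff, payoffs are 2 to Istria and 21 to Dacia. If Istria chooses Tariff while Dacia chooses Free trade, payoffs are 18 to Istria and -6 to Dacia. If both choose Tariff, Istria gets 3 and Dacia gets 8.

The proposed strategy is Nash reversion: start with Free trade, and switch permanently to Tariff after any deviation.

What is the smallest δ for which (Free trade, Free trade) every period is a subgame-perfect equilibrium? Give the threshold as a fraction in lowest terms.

4/15

Istria: cooperation gives 14 each period; deviation gives 18 once then 3 forever.
  14/(1−δ) ≥ 18 + 3δ/(1−δ) ⇒ δ ≥ 4/15.
Dacia: cooperation gives 18 each period; deviation gives 21 once then 8 forever.
  δ ≥ 3/13.
Both must hold, so the binding constraint is Istria's: δ ≥ 4/15.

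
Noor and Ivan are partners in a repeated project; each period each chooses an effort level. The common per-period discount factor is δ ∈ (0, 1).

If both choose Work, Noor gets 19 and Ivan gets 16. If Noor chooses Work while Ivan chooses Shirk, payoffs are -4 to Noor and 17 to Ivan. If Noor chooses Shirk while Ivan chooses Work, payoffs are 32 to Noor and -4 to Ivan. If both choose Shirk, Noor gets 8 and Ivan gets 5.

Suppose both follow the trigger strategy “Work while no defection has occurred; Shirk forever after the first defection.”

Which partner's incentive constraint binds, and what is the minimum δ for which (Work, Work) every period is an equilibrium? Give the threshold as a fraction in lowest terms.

Noor; δ ≥ 13/24

For Noor: deviation gain 32−19 = 13, per-period punishment loss 19−8 = 11. IC gives δ ≥ 13/24.
For Ivan: gain 1, loss 11 per period, so δ ≥ 1/12.
The tighter constraint is Noor's, so cooperation needs δ ≥ 13/24.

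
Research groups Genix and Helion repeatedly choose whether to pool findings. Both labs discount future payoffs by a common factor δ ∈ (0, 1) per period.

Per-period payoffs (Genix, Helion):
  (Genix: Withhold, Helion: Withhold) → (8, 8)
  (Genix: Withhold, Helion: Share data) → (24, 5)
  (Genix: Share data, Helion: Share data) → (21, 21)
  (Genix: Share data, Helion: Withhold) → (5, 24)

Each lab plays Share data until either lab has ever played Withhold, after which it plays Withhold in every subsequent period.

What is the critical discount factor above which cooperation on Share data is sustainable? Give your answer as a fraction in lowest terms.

3/16

Under grim trigger the critical discount factor is (T−C)/(T−P) with T = 24, C = 21, P = 8.
δ* = (24−21)/(24−8) = 3/16.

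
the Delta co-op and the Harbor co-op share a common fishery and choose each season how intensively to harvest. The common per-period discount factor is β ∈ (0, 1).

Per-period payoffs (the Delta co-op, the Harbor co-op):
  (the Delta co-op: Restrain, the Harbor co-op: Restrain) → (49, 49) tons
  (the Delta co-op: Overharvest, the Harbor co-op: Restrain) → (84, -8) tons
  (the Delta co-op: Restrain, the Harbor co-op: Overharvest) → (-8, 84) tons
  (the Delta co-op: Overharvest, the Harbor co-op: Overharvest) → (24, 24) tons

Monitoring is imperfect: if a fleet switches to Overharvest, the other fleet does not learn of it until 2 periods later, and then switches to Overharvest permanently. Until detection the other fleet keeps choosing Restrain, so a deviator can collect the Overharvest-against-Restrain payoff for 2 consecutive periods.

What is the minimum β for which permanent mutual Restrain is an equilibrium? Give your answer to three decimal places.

0.764

The best deviation is to choose Overharvest for all 2 undetected periods, earning 84 each, then 24 forever once detected.
Deviation value: 84(1−β^2)/(1−β) + 24β^2/(1−β); cooperation value: 49/(1−β).
IC: 49 ≥ 84(1−β^2) + 24β^2 = 84 − 60β^2.
So β^2 ≥ 35/60 = 7/12, giving β ≥ (7/12)^(1/2) ≈ 0.764.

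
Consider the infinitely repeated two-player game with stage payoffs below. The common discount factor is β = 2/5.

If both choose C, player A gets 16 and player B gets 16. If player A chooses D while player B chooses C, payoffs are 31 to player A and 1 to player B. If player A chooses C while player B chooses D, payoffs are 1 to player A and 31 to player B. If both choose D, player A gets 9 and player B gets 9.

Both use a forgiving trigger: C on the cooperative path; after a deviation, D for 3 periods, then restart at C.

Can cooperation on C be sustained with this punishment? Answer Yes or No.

Comparing payoff streams over the 4 periods until play realigns: cooperate → 16(1+β+…+β^3); deviate → 31 + 9(β+…+β^3).
Cooperation is sustained iff (16−9)(β+…+β^3) ≥ 31−16.
β+…+β^3 = 2/5·(1−(2/5)^3)/(1−2/5) = 0.6240, and (31−16)/(16−9) = 2.1429.
0.6240 < 2.1429, so cooperation is not sustainable.

No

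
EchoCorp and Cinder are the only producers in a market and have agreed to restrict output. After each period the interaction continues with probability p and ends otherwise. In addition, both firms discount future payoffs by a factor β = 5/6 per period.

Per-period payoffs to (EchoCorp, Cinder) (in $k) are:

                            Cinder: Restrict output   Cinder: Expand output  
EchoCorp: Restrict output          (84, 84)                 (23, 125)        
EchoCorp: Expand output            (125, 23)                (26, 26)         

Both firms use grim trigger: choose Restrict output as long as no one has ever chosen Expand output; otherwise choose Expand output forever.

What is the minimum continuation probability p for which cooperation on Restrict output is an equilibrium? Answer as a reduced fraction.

82/165

With continuation probability p and discount β, the effective per-period discount factor is βp.
Grim-trigger IC: βp ≥ (125−84)/(125−26) = 41/99.
So p ≥ (41/99)/(5/6) = 82/165.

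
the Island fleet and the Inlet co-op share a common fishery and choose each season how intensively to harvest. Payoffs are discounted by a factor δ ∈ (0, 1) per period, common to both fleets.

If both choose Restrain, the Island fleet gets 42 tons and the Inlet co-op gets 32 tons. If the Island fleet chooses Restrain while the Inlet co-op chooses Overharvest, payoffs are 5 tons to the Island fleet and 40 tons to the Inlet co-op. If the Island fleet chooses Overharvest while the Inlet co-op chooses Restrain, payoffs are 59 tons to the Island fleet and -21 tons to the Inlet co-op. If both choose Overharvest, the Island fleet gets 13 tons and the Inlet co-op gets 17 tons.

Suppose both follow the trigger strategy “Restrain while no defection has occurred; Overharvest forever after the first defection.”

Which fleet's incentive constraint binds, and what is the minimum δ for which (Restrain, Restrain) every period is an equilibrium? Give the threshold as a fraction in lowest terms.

the Island fleet; δ ≥ 17/46

the Island fleet's threshold: (59−42)/(59−13) = 17/46.
the Inlet co-op's threshold: (40−32)/(40−17) = 8/23.
17/46 > 8/23, so the Island fleet binds and δ* = 17/46.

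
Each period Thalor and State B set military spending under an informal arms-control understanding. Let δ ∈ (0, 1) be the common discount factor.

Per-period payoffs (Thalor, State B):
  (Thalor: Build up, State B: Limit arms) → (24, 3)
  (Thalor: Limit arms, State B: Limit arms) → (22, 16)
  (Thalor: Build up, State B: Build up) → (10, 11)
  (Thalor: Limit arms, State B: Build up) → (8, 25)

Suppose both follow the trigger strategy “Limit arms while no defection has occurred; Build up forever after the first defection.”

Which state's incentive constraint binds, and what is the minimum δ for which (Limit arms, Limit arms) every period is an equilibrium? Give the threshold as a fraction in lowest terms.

State B; δ ≥ 9/14

Thalor: cooperation gives 22 each period; deviation gives 24 once then 10 forever.
  22/(1−δ) ≥ 24 + 10δ/(1−δ) ⇒ δ ≥ 2/14 = 1/7.
State B: cooperation gives 16 each period; deviation gives 25 once then 11 forever.
  δ ≥ 9/14.
Both must hold, so the binding constraint is State B's: δ ≥ 9/14.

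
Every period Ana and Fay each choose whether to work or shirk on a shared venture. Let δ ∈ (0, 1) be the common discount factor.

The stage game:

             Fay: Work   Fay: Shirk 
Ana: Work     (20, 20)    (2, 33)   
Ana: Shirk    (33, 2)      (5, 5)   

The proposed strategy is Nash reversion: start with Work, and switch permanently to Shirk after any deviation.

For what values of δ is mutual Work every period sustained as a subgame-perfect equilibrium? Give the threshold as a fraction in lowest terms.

13/28

20/(1−δ) ≥ 33 + 5δ/(1−δ)
20 ≥ 33 − 28δ
δ ≥ 13/28.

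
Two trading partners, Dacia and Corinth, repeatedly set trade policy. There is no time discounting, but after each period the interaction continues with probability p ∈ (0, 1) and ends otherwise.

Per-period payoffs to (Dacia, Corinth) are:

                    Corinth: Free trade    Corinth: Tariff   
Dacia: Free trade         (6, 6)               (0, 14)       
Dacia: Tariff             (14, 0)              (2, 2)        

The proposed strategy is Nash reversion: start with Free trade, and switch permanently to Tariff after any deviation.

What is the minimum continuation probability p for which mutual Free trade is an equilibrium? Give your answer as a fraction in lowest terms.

With no time discounting, the continuation probability p plays the role of the discount factor.
Grim-trigger IC: 6/(1−p) ≥ 14 + 2p/(1−p) ⇒ p ≥ (14−6)/(14−2) = 2/3.

2/3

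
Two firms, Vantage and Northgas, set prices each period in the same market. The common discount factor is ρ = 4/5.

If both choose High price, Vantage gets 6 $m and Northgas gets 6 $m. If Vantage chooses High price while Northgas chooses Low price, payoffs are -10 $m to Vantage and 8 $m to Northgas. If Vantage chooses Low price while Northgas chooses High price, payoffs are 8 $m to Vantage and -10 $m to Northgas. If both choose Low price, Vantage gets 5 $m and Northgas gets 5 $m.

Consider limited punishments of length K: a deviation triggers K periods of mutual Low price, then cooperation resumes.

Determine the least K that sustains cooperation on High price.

4

No profitable deviation requires (6−5)(ρ+…+ρ^K) ≥ 8−6, i.e. ρ+…+ρ^K ≥ 2 ≈ 2.0000.
With ρ = 4/5, the partial sums are K=1: 0.8000, K=2: 1.4400, K=3: 1.9520, K=4: 2.3616.
K = 4 is the first length at which the sum reaches 2.0000.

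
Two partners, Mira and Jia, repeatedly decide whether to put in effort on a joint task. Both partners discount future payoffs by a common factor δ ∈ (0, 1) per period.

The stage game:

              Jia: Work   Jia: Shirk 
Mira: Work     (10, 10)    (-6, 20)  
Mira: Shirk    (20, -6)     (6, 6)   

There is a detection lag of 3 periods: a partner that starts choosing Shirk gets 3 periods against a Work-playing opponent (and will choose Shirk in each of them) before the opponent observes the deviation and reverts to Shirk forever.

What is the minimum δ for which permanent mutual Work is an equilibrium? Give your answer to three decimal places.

0.894

The best deviation is to choose Shirk for all 3 undetected periods, earning 20 each, then 6 forever once detected.
Deviation value: 20(1−δ^3)/(1−δ) + 6δ^3/(1−δ); cooperation value: 10/(1−δ).
IC: 10 ≥ 20(1−δ^3) + 6δ^3 = 20 − 14δ^3.
So δ^3 ≥ 10/14 = 5/7, giving δ ≥ (5/7)^(1/3) ≈ 0.894.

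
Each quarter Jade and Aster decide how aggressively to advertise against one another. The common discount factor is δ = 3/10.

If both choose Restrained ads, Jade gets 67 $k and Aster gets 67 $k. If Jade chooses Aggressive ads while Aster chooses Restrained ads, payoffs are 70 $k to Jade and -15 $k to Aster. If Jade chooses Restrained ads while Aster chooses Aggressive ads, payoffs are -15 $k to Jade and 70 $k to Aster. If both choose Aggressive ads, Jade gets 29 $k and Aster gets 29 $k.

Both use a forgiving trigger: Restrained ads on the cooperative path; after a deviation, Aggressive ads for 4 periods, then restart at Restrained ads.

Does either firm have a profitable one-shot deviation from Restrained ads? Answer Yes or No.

Comparing payoff streams over the 5 periods until play realigns: cooperate → 67(1+δ+…+δ^4); deviate → 70 + 29(δ+…+δ^4).
Cooperation is sustained iff (67−29)(δ+…+δ^4) ≥ 70−67.
δ+…+δ^4 = 3/10·(1−(3/10)^4)/(1−3/10) = 0.4251, and (70−67)/(67−29) = 0.0789.
0.4251 ≥ 0.0789, so cooperation is sustainable.

No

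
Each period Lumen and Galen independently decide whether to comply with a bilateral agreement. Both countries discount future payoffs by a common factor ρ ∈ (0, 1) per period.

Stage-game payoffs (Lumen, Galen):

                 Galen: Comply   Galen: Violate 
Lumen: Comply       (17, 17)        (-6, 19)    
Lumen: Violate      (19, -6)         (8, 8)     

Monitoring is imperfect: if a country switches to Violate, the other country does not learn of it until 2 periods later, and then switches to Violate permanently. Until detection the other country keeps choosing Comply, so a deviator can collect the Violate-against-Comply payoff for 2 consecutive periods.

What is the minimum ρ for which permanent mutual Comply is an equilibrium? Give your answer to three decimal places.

0.426

A deviator earns 19 for 2 periods, then 8 forever; cooperating earns 17 forever. Multiplying the IC by (1−ρ):
17 ≥ 19(1−ρ^2) + 8ρ^2, so 11·ρ^2 ≥ 2 and ρ^2 ≥ 2/11.
ρ ≥ (2/11)^(1/2) ≈ 0.426.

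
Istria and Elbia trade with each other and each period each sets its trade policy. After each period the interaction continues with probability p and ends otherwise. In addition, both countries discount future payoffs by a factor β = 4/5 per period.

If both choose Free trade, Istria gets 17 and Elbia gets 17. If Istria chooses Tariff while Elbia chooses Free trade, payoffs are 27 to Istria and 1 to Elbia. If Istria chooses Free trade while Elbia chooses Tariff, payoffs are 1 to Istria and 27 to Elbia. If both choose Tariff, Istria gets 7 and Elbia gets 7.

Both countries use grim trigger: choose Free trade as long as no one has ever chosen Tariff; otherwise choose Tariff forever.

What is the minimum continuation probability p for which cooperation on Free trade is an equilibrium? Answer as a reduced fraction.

5/8

Expected continuation weight on next period's payoff is β·p = 4/5·p, which plays the role of the discount factor.
Cooperation requires 4/5·p ≥ (27−17)/(27−7) = 1/2, hence p ≥ 5/8.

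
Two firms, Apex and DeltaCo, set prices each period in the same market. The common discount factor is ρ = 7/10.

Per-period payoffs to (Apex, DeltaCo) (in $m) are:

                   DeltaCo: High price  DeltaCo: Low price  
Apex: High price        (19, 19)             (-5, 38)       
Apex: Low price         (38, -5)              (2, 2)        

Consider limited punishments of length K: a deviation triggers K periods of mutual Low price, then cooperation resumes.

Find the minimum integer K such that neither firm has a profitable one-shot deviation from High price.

2

IC: ρ(1−ρ^K)/(1−ρ) ≥ (38−19)/(19−2) = 19/17.
With ρ = 7/10: need 1 − ρ^K ≥ 19/17·(1−7/10)/(7/10), i.e. ρ^K ≤ 0.5210.
Since (7/10)^1 = 0.7000 and (7/10)^2 = 0.4900, the smallest such K is 2.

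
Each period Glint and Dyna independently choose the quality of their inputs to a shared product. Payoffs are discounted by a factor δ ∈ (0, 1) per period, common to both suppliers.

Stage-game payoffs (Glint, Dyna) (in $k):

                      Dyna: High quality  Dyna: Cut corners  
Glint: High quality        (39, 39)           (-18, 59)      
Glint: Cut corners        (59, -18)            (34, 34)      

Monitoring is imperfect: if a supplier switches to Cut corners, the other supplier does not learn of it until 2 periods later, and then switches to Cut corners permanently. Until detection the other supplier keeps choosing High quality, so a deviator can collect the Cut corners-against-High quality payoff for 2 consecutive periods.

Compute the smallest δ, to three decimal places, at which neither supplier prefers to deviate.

The best deviation is to choose Cut corners for all 2 undetected periods, earning 59 each, then 34 forever once detected.
Deviation value: 59(1−δ^2)/(1−δ) + 34δ^2/(1−δ); cooperation value: 39/(1−δ).
IC: 39 ≥ 59(1−δ^2) + 34δ^2 = 59 − 25δ^2.
So δ^2 ≥ 20/25 = 4/5, giving δ ≥ (4/5)^(1/2) ≈ 0.894.

0.894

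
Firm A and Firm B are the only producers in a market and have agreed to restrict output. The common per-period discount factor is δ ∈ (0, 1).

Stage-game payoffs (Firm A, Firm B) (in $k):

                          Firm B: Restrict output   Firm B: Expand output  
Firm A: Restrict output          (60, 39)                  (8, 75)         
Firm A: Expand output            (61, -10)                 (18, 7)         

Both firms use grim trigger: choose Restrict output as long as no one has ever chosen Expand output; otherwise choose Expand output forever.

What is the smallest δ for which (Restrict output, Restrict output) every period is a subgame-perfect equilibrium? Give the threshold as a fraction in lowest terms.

9/17

For Firm A: deviation gain 61−60 = 1, per-period punishment loss 60−18 = 42. IC gives δ ≥ 1/43.
For Firm B: gain 36, loss 32 per period, so δ ≥ 36/68 = 9/17.
The tighter constraint is Firm B's, so cooperation needs δ ≥ 9/17.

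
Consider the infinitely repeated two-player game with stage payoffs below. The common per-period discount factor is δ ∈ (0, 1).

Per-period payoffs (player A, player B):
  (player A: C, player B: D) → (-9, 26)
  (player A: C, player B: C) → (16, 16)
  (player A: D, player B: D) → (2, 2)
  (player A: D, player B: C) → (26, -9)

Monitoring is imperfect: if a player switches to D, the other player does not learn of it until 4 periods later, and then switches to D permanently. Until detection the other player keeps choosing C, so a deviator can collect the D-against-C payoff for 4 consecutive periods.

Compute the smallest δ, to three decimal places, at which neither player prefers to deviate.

Deviating for the 4 undetected periods gains 26−16 = 10 per period over cooperation, then loses 16−2 = 14 per period forever once punishment starts.
Gain: 10(1 + δ + … + δ^3); loss: 14·δ^4/(1−δ).
No profitable deviation ⇔ 10(1−δ^4) ≤ 14·δ^4, i.e. δ^4 ≥ 10/(10+14) = 5/12.
Hence δ ≥ (5/12)^(1/4) ≈ 0.803.

0.803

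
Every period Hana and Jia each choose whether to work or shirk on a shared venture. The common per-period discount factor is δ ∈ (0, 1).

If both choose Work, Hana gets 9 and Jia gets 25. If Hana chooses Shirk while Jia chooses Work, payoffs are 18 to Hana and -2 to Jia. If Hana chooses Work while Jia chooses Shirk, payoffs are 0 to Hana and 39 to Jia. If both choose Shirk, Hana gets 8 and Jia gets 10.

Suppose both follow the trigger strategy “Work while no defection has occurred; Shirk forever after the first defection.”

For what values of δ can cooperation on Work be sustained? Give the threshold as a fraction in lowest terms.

Hana's threshold: (18−9)/(18−8) = 9/10.
Jia's threshold: (39−25)/(39−10) = 14/29.
9/10 > 14/29, so Hana binds and δ* = 9/10.

9/10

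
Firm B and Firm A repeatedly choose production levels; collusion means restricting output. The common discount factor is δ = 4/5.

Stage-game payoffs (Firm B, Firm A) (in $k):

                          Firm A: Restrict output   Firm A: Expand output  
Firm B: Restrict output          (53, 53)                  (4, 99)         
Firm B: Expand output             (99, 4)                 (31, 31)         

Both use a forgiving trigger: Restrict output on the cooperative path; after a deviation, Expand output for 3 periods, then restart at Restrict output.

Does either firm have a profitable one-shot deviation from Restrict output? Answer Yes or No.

Comparing payoff streams over the 4 periods until play realigns: cooperate → 53(1+δ+…+δ^3); deviate → 99 + 31(δ+…+δ^3).
Cooperation is sustained iff (53−31)(δ+…+δ^3) ≥ 99−53.
δ+…+δ^3 = 4/5·(1−(4/5)^3)/(1−4/5) = 1.9520, and (99−53)/(53−31) = 2.0909.
1.9520 < 2.0909, so cooperation is not sustainable.

Yes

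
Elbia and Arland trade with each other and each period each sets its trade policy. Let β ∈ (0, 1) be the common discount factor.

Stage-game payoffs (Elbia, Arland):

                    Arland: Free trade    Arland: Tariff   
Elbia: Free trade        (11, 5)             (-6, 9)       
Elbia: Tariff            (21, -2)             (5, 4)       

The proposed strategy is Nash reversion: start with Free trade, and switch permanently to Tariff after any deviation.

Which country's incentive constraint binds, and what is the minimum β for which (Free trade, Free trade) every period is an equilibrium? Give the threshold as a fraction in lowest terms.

Elbia: cooperation gives 11 each period; deviation gives 21 once then 5 forever.
  11/(1−β) ≥ 21 + 5β/(1−β) ⇒ β ≥ 10/16 = 5/8.
Arland: cooperation gives 5 each period; deviation gives 9 once then 4 forever.
  β ≥ 4/5.
Both must hold, so the binding constraint is Arland's: β ≥ 4/5.

Arland; β ≥ 4/5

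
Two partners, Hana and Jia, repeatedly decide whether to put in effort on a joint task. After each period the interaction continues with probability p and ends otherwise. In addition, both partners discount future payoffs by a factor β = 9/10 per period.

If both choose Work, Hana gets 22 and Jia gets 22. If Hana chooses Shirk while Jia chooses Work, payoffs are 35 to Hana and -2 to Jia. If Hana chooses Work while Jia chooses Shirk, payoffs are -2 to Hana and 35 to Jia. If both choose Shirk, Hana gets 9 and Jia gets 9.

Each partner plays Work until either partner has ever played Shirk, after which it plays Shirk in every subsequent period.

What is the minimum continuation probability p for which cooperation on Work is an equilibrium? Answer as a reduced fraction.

Expected continuation weight on next period's payoff is β·p = 9/10·p, which plays the role of the discount factor.
Cooperation requires 9/10·p ≥ (35−22)/(35−9) = 1/2, hence p ≥ 5/9.

5/9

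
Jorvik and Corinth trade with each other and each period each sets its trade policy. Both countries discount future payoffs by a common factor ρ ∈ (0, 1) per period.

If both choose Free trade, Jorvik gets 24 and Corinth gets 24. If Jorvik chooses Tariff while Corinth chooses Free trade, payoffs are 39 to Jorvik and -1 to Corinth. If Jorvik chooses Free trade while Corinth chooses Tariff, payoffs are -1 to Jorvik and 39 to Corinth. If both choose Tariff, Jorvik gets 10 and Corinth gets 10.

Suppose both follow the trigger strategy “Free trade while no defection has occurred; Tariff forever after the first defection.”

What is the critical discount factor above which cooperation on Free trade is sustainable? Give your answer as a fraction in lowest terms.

15/29

One-period gain from deviating is 39 − 24 = 15. The loss is 24 − 10 = 14 in every subsequent period, with present value 14·ρ/(1−ρ).
Deviation is unprofitable when 14·ρ/(1−ρ) ≥ 15, i.e. ρ/(1−ρ) ≥ 15/14.
Equivalently ρ ≥ 15/(15+14) = 15/29.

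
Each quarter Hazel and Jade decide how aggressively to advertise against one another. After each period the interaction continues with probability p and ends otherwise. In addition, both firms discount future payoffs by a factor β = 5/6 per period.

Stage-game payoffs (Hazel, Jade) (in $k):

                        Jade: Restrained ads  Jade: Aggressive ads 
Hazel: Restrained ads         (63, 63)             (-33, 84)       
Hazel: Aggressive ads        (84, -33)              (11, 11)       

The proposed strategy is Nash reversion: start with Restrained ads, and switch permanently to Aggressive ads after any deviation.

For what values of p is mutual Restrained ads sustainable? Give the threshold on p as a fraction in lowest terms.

126/365

Expected continuation weight on next period's payoff is β·p = 5/6·p, which plays the role of the discount factor.
Cooperation requires 5/6·p ≥ (84−63)/(84−11) = 21/73, hence p ≥ 126/365.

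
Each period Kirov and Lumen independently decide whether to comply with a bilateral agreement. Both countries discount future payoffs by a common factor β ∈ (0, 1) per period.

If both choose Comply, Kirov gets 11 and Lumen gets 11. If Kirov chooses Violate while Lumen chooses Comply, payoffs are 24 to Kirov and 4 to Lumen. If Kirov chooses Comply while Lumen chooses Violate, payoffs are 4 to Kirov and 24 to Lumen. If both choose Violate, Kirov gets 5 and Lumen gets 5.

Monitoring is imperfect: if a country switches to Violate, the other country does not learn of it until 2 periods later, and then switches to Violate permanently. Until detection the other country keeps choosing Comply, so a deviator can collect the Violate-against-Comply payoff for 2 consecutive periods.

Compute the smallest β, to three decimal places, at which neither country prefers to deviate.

0.827

Deviating for the 2 undetected periods gains 24−11 = 13 per period over cooperation, then loses 11−5 = 6 per period forever once punishment starts.
Gain: 13(1 + β + … + β^1); loss: 6·β^2/(1−β).
No profitable deviation ⇔ 13(1−β^2) ≤ 6·β^2, i.e. β^2 ≥ 13/(13+6) = 13/19.
Hence β ≥ (13/19)^(1/2) ≈ 0.827.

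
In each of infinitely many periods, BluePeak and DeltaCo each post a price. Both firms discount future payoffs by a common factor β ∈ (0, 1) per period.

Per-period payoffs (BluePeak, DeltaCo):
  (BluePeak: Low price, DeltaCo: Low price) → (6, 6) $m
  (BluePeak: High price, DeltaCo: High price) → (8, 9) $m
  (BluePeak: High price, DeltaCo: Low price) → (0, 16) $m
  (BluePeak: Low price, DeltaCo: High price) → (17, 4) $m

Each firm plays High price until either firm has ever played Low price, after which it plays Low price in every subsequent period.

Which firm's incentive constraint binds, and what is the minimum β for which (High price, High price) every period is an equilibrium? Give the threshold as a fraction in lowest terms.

BluePeak; β ≥ 9/11

For BluePeak: deviation gain 17−8 = 9, per-period punishment loss 8−6 = 2. IC gives β ≥ 9/11.
For DeltaCo: gain 7, loss 3 per period, so β ≥ 7/10.
The tighter constraint is BluePeak's, so cooperation needs β ≥ 9/11.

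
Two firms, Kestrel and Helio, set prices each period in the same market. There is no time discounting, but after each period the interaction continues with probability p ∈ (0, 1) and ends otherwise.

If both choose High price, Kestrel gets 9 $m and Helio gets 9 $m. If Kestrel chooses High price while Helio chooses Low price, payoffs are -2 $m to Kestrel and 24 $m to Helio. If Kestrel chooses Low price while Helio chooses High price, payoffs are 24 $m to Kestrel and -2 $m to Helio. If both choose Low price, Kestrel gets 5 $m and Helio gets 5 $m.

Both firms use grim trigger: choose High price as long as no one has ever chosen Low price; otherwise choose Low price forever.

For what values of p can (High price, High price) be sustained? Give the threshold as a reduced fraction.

15/19

Expected cooperation value is 9 + p·9 + p²·9 + … = 9/(1−p); deviation gives 24 + p·5/(1−p).
9 ≥ 24(1−p) + 5p ⇒ 19p ≥ 15 ⇒ p ≥ 15/19.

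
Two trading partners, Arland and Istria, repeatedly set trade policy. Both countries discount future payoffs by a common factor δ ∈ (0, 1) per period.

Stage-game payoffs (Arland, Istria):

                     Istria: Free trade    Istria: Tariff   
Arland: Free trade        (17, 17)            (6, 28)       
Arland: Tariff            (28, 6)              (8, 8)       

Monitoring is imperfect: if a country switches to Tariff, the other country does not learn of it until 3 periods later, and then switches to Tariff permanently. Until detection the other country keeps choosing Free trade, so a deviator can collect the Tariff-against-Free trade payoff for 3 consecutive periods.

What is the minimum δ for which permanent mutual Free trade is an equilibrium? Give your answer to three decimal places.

0.819

Deviating for the 3 undetected periods gains 28−17 = 11 per period over cooperation, then loses 17−8 = 9 per period forever once punishment starts.
Gain: 11(1 + δ + … + δ^2); loss: 9·δ^3/(1−δ).
No profitable deviation ⇔ 11(1−δ^3) ≤ 9·δ^3, i.e. δ^3 ≥ 11/(11+9) = 11/20.
Hence δ ≥ (11/20)^(1/3) ≈ 0.819.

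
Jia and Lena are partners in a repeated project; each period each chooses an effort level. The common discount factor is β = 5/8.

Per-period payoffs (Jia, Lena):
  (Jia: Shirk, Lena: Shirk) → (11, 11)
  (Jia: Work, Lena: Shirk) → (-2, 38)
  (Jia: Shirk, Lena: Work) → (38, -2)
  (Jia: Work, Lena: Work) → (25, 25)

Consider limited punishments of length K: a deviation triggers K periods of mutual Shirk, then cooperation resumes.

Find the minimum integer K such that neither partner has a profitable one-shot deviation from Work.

Need Σ_{k=1}^{K} β^k ≥ (38−25)/(25−11) = 0.9286 at β = 5/8.
At K = 1 the sum is 0.6250 < 0.9286; at K = 2 it is 1.0156 ≥ 0.9286.
So the minimum punishment length is K = 2.

2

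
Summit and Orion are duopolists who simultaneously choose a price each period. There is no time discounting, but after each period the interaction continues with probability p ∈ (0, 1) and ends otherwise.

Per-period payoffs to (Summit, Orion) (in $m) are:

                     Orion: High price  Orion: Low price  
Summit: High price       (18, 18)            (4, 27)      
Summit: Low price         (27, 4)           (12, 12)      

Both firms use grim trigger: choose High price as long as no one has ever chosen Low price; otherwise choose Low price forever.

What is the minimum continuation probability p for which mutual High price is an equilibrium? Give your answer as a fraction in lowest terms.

Expected cooperation value is 18 + p·18 + p²·18 + … = 18/(1−p); deviation gives 27 + p·12/(1−p).
18 ≥ 27(1−p) + 12p ⇒ 15p ≥ 9 ⇒ p ≥ 9/15 = 3/5.

3/5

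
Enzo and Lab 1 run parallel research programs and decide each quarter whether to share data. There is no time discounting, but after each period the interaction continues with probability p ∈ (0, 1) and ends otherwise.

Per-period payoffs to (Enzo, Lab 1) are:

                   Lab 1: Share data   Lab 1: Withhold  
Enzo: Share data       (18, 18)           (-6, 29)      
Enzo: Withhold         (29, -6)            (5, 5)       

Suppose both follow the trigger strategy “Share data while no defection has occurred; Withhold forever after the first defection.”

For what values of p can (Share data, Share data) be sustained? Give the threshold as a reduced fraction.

11/24

With no time discounting, the continuation probability p plays the role of the discount factor.
Grim-trigger IC: 18/(1−p) ≥ 29 + 5p/(1−p) ⇒ p ≥ (29−18)/(29−5) = 11/24.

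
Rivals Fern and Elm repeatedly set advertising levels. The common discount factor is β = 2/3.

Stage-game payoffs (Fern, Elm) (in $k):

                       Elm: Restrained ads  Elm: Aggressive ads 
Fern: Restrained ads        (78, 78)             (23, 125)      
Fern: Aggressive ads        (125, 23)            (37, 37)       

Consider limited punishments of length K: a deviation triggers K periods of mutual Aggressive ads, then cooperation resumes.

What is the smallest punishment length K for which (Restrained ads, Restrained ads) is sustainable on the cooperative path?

Need Σ_{k=1}^{K} β^k ≥ (125−78)/(78−37) = 1.1463 at β = 2/3.
At K = 2 the sum is 1.1111 < 1.1463; at K = 3 it is 1.4074 ≥ 1.1463.
So the minimum punishment length is K = 3.

3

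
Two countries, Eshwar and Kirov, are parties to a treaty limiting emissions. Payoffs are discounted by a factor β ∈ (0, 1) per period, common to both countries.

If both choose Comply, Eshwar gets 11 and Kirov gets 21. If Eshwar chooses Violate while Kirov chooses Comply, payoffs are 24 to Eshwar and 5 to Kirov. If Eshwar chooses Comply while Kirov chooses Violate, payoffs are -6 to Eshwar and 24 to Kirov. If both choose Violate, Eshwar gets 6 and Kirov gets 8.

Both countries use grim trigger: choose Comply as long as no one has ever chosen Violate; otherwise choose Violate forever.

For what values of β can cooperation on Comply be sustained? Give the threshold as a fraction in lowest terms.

For Eshwar: deviation gain 24−11 = 13, per-period punishment loss 11−6 = 5. IC gives β ≥ 13/18.
For Kirov: gain 3, loss 13 per period, so β ≥ 3/16.
The tighter constraint is Eshwar's, so cooperation needs β ≥ 13/18.

13/18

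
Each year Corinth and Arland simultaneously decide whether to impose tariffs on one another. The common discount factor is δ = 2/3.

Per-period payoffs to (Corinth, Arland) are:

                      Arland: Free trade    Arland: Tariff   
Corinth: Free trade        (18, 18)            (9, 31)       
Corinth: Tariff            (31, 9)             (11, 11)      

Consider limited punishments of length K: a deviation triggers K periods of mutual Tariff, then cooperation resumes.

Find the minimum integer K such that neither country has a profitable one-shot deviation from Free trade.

7

No profitable deviation requires (18−11)(δ+…+δ^K) ≥ 31−18, i.e. δ+…+δ^K ≥ 13/7 ≈ 1.8571.
With δ = 2/3, the partial sums are K=1: 0.6667, K=2: 1.1111, …, K=5: 1.7366, K=6: 1.8244, K=7: 1.8829.
K = 7 is the first length at which the sum reaches 1.8571.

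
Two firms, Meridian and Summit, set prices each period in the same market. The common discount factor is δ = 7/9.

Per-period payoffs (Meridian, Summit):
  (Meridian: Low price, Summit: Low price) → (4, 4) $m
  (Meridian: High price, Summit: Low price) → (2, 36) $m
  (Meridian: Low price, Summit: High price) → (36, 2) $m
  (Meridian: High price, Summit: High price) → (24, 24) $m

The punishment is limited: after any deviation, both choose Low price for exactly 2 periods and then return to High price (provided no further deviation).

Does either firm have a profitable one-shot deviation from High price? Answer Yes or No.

No

Comparing payoff streams over the 3 periods until play realigns: cooperate → 24(1+δ+…+δ^2); deviate → 36 + 4(δ+…+δ^2).
Cooperation is sustained iff (24−4)(δ+…+δ^2) ≥ 36−24.
δ+…+δ^2 = 7/9·(1−(7/9)^2)/(1−7/9) = 1.3827, and (36−24)/(24−4) = 0.6000.
1.3827 ≥ 0.6000, so cooperation is sustainable.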